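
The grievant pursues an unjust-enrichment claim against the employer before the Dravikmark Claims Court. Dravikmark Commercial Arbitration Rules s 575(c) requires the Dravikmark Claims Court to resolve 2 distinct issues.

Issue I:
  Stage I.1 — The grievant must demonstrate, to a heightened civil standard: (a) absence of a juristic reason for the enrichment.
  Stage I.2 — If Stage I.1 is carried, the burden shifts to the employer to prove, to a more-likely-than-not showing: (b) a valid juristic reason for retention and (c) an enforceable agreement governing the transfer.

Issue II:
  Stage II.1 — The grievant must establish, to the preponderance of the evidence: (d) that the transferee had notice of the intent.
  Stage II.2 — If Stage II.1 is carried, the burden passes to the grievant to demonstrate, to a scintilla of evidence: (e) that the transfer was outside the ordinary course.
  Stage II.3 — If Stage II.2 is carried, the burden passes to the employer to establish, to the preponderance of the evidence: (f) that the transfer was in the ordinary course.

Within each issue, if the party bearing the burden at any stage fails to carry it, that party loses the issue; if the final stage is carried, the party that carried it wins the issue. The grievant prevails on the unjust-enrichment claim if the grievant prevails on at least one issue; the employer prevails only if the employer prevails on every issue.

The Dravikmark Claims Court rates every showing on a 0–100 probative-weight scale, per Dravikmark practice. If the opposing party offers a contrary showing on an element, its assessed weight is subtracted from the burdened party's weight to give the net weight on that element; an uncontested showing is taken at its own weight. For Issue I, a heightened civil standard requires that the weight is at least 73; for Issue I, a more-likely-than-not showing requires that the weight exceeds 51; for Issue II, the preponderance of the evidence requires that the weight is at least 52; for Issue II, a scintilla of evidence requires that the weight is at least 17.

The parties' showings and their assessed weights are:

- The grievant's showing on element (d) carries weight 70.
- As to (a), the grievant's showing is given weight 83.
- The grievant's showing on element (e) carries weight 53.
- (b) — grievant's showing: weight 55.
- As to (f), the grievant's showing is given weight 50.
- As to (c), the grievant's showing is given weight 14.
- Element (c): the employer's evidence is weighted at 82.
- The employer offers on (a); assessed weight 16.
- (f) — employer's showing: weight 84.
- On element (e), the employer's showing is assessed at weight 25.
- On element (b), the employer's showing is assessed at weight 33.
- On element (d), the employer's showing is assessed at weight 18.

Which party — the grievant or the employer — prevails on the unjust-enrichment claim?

— Issue I —
At Stage I.1 the grievant must meet a heightened civil standard (weight is at least 73): on (a) the weight is 83 less the opposing 16 gives net 67, which does not reach 73, so (a) does not meet the standard.
  The grievant does not carry Stage I.1.
The employer prevails on this issue.
— Issue II —
Stage II.1 — burden on grievant; standard: the preponderance of the evidence (weight is at least 52).
    (d): 70 − 18 = 52 ≥ 52 [met]
  Stage II.1 is satisfied; the grievant continues to bear the burden.
Stage II.2 — burden on grievant; standard: a scintilla of evidence (weight is at least 17).
    (e): 53 − 25 = 28 ≥ 17 [met]
  Stage II.2 carried; the burden shifts to the employer.
Stage II.3 — burden on employer; standard: the preponderance of the evidence (weight is at least 52).
    (f): 84 − 50 = 34 < 52 [not met]
  Stage II.3 not carried; the employer fails its burden.
The analysis ends at Stage II.3; the grievant prevails on this issue.
Per-issue: Issue I → employer; Issue II → grievant. The grievant must prevail on at least one issue; overall, the grievant prevails.

grievant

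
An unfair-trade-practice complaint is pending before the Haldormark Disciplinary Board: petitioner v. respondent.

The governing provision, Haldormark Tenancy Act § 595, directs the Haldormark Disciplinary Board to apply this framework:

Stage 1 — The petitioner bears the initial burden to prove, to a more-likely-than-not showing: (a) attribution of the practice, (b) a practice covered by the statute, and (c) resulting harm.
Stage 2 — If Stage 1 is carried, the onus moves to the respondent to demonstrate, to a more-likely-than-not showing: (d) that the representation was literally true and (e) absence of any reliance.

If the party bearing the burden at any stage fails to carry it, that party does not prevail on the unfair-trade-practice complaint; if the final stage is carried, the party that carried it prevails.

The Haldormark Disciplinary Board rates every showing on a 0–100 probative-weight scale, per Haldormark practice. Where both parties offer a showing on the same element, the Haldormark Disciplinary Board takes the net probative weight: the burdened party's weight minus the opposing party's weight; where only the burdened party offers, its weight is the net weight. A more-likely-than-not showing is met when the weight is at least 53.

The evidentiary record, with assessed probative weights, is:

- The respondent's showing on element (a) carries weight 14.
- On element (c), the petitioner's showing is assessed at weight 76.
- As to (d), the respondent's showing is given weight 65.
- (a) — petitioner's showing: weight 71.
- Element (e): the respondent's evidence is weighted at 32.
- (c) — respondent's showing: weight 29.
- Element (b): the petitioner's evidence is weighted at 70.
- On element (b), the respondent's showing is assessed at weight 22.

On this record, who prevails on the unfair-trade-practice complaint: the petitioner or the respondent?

respondent

Stage 1 (petitioner, a more-likely-than-not showing, weight is at least 53): (a) net 71−14=57 ≥ 53 — meets; (b) net 70−22=48 < 53 — fails; (c) net 76−29=47 < 53 — fails.
  The petitioner does not carry Stage 1.
The respondent prevails.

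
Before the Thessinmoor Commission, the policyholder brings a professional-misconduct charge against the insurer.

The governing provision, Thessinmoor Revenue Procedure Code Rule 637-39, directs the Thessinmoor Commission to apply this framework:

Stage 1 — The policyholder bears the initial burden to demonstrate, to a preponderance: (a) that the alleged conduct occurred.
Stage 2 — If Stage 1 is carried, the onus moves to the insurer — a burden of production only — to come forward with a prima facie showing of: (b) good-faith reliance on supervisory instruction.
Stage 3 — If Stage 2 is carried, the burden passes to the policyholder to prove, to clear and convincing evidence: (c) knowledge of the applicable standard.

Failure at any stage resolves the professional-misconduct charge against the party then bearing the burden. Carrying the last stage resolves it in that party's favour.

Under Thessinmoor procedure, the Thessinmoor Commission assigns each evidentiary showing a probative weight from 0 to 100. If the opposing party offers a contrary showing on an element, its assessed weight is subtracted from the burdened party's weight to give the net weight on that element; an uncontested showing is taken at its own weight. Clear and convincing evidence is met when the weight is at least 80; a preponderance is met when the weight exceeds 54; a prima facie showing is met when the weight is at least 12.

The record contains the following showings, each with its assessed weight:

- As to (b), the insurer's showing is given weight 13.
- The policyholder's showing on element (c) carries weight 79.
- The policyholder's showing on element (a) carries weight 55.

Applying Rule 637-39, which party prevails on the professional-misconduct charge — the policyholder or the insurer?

At Stage 1 the policyholder must meet a preponderance (weight exceeds 54): on (a) the weight is 55, which does exceed 54, so (a) meets the standard.
  Stage 1 carried; the burden shifts to the insurer.
At Stage 2 the insurer must meet a prima facie showing (weight is at least 12): on (b) the weight is 13, which does reach 12, so (b) meets the standard.
  All elements met. The burden passes to the policyholder.
At Stage 3 the policyholder must meet clear and convincing evidence (weight is at least 80): on (c) the weight is 79, which does not reach 80, so (c) does not meet the standard.
  Not every element is met, so the policyholder fails to carry Stage 3.
The insurer prevails.

insurer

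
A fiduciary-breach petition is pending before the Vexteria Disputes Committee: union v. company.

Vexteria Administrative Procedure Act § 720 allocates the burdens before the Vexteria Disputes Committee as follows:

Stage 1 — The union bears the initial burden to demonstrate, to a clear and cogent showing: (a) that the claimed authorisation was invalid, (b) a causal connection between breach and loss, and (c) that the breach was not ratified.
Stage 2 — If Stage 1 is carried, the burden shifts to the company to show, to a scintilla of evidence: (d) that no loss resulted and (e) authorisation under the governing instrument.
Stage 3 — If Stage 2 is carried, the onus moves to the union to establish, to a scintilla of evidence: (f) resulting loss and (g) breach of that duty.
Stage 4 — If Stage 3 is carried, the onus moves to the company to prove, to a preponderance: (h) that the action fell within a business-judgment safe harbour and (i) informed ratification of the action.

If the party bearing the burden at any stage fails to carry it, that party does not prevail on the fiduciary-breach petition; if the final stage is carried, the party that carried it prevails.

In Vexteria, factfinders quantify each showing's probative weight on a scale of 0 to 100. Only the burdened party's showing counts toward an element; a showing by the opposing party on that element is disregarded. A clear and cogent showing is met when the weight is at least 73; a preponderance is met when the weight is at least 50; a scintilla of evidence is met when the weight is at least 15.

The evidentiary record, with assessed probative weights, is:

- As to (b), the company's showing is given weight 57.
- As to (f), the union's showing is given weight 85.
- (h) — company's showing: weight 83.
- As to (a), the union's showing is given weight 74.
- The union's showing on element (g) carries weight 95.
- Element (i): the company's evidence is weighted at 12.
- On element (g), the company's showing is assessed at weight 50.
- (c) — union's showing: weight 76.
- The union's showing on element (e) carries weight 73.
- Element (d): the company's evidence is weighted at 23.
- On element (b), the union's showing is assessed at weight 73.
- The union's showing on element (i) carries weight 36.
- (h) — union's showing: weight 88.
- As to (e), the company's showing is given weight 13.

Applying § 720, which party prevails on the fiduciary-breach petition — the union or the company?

union

Stage 1 (union, a clear and cogent showing, weight is at least 73): (a) 74 ≥ 73 — meets; (b) 73 (company's 57 disregarded) ≥ 73 — meets; (c) 76 ≥ 73 — meets.
  All elements met. The burden passes to the company.
Stage 2 (company, a scintilla of evidence, weight is at least 15): (d) 23 ≥ 15 — meets; (e) 13 (union's 73 disregarded) < 15 — fails.
  The company does not carry Stage 2.
So the union prevails.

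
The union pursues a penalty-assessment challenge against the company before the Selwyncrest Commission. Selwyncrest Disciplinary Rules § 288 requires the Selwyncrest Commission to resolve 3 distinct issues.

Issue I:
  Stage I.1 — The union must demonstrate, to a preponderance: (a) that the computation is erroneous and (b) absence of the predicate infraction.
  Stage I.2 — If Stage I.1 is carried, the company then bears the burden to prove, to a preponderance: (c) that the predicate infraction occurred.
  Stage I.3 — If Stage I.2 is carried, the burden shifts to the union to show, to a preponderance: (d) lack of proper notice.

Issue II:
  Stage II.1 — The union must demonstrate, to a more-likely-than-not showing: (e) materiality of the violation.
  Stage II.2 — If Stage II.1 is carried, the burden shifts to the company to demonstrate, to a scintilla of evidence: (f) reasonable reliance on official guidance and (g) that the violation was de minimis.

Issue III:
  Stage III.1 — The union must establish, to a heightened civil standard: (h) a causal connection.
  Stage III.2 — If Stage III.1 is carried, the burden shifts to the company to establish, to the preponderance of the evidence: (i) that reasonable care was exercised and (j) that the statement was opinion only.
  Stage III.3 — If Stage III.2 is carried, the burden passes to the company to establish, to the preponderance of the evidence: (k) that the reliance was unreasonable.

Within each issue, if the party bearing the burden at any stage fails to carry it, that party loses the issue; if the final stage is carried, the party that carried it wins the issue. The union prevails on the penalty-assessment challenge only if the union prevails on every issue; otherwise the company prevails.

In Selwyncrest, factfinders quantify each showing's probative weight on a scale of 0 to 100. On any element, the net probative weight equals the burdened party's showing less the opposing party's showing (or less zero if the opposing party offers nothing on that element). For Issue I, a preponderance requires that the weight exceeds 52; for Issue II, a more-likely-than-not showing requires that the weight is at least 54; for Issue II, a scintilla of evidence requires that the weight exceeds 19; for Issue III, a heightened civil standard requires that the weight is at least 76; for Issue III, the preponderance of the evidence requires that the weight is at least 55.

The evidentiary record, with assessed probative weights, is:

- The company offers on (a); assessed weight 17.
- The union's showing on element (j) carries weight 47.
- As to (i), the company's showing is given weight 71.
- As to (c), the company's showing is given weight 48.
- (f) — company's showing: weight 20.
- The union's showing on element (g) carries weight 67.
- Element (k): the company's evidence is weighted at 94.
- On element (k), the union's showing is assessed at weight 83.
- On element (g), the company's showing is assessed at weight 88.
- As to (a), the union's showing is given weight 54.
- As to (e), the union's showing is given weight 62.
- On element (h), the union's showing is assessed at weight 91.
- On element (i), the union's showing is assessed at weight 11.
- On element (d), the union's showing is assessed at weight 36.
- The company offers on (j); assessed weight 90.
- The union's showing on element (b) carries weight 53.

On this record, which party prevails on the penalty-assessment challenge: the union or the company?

— Issue I —
At Stage I.1 the union must meet a preponderance (weight exceeds 52): on (a) the weight is 54 less the opposing 17 gives net 37, ≤ 52, so (a) does not meet the standard; on (b) the weight is 53, > 52, so (b) meets the standard.
  Not every element is met, so the union fails to carry Stage I.1.
So the company prevails on this issue.
— Issue II —
Stage II.1 (union, a more-likely-than-not showing, weight is at least 54): (e) 62 ≥ 54 — meets.
  Stage II.1 is satisfied; the onus moves to the company.
Stage II.2 (company, a scintilla of evidence, weight exceeds 19): (f) 20 > 19 — meets; (g) net 88−67=21 > 19 — meets.
  Stage II.2 carried; the final stage is satisfied.
Every stage carried; the company prevails on this issue.
— Issue III —
Stage III.1 (union, a heightened civil standard, weight is at least 76): (h) 91 ≥ 76 — meets.
  All elements met. The burden passes to the company.
Stage III.2 (company, the preponderance of the evidence, weight is at least 55): (i) net 71−11=60 ≥ 55 — meets; (j) net 90−47=43 < 55 — fails.
  Not every element is met, so the company fails to carry Stage III.2.
So the union prevails on this issue.
Per-issue: Issue I → company; Issue II → company; Issue III → union. The union must prevail on every issue; overall, the company prevails.

company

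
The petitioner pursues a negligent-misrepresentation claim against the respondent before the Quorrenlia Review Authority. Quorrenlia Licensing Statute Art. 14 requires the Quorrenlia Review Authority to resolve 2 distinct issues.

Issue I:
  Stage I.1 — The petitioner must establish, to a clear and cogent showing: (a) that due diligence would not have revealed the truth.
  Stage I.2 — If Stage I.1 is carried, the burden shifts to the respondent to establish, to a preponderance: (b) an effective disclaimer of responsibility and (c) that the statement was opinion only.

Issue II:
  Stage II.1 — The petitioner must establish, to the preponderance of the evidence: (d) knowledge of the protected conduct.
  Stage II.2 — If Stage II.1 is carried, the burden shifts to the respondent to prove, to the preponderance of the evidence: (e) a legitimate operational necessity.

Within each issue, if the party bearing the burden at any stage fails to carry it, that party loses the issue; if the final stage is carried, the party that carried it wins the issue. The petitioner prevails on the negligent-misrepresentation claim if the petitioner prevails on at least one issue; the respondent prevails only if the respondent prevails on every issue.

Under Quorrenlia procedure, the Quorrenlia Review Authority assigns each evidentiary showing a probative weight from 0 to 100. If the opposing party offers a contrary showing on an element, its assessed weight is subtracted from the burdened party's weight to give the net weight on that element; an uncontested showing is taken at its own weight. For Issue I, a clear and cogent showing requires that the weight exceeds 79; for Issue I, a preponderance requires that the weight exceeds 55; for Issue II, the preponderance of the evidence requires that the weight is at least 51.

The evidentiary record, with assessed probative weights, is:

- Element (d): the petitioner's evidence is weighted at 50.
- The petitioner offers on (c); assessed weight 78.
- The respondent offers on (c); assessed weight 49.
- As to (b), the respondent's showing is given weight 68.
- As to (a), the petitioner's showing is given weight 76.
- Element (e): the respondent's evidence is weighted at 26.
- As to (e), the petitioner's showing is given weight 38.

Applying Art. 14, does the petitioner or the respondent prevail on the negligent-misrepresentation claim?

— Issue I —
Stage I.1 — burden on petitioner; standard: a clear and cogent showing (weight exceeds 79).
    (a): 76 ≤ 79 [not met]
  Stage I.1 not carried; the petitioner fails its burden.
The respondent prevails on this issue.
— Issue II —
At Stage II.1 the petitioner must meet the preponderance of the evidence (weight is at least 51): on (d) the weight is 50, < 51, so (d) does not meet the standard.
  Stage II.1 not carried; the petitioner fails its burden.
So the respondent prevails on this issue.
Per-issue: Issue I → respondent; Issue II → respondent. The petitioner must prevail on at least one issue; overall, the respondent prevails.

respondent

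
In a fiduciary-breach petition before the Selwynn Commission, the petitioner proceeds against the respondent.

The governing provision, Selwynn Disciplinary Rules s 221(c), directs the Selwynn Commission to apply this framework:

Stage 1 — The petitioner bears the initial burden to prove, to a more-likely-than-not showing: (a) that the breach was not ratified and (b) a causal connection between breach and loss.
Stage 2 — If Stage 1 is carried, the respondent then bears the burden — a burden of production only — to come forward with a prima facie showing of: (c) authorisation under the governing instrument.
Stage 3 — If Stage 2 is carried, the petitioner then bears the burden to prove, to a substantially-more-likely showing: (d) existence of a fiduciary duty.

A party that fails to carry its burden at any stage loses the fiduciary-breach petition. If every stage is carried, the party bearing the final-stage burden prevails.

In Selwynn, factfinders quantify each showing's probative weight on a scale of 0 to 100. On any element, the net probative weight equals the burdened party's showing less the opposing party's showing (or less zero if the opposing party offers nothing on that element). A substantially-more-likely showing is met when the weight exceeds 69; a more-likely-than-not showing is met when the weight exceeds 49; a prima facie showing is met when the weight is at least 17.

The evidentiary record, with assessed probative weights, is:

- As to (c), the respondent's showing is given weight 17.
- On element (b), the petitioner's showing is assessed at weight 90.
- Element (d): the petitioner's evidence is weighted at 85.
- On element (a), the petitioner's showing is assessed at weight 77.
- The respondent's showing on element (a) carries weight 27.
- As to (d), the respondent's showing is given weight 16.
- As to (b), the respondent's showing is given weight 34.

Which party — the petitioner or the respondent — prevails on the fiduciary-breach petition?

Stage 1 — burden on petitioner; standard: a more-likely-than-not showing (weight exceeds 49).
    (a): 77 − 27 = 50 > 49 [met]
    (b): 90 − 34 = 56 > 49 [met]
  The petitioner carries Stage 1; the respondent now bears the burden.
Stage 2 — burden on respondent; standard: a prima facie showing (weight is at least 17).
    (c): 17 ≥ 17 [met]
  Stage 2 carried; the burden shifts to the petitioner.
Stage 3 — burden on petitioner; standard: a substantially-more-likely showing (weight exceeds 69).
    (d): 85 − 16 = 69 ≤ 69 [not met]
  Not every element is met, so the petitioner fails to carry Stage 3.
The analysis ends at Stage 3; the respondent prevails.

respondent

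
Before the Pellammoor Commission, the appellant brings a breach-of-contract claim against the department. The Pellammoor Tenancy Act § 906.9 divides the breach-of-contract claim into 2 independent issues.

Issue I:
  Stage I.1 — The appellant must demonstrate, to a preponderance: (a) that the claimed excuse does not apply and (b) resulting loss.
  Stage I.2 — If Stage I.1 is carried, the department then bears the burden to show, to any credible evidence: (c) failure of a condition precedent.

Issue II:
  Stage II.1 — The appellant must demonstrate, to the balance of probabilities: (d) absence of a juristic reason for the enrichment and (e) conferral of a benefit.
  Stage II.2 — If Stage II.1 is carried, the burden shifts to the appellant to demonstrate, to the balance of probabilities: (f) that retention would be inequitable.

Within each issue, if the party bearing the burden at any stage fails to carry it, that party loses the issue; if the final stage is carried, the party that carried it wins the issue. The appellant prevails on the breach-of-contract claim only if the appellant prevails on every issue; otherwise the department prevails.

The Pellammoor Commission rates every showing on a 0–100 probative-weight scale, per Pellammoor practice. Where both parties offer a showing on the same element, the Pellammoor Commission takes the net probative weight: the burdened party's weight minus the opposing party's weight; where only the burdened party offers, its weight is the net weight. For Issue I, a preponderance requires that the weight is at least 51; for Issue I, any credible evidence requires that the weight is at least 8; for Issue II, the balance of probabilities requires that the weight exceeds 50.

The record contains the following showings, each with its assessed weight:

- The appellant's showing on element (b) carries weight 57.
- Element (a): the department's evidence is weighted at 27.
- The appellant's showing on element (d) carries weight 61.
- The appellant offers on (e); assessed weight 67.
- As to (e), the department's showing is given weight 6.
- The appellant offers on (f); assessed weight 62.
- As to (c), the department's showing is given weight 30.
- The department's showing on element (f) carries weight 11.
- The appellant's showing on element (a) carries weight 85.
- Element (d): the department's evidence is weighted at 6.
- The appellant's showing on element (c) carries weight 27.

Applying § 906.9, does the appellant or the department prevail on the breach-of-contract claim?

appellant

— Issue I —
Stage I.1 — burden on appellant; standard: a preponderance (weight is at least 51).
    (a): 85 − 27 = 58 ≥ 51 [met]
    (b): 57 ≥ 51 [met]
  The appellant carries Stage I.1; the department now bears the burden.
Stage I.2 — burden on department; standard: any credible evidence (weight is at least 8).
    (c): 30 − 27 = 3 < 8 [not met]
  Stage I.2 not carried; the department fails its burden.
The appellant prevails on this issue.
— Issue II —
Stage II.1 — burden on appellant; standard: the balance of probabilities (weight exceeds 50).
    (d): 61 − 6 = 55 > 50 [met]
    (e): 67 − 6 = 61 > 50 [met]
  Stage II.1 carried; the burden remains with the appellant.
Stage II.2 — burden on appellant; standard: the balance of probabilities (weight exceeds 50).
    (f): 62 − 11 = 51 > 50 [met]
  Stage II.2 carried; the final stage is satisfied.
Every stage carried; the appellant prevails on this issue.
Per-issue: Issue I → appellant; Issue II → appellant. The appellant must prevail on every issue; overall, the appellant prevails.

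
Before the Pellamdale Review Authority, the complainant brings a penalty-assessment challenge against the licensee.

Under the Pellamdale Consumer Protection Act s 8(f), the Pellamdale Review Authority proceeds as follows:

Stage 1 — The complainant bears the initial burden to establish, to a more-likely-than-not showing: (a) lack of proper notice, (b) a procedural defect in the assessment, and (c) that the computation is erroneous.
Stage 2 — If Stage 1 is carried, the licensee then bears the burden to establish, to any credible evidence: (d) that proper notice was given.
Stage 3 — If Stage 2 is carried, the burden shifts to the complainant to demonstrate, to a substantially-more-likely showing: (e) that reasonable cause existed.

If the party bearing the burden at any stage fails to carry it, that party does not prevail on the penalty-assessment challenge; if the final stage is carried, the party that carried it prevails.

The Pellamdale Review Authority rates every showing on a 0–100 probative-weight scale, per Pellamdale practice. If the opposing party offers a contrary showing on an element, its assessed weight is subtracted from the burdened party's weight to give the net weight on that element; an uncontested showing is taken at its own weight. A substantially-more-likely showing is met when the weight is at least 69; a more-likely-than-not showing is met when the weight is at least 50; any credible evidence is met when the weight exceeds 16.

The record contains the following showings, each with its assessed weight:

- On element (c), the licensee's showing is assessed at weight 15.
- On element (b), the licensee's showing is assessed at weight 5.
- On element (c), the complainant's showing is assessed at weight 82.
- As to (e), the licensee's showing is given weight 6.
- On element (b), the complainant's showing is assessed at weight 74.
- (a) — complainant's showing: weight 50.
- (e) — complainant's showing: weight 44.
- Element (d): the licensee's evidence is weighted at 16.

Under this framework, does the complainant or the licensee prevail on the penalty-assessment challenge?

At Stage 1 the complainant must meet a more-likely-than-not showing (weight is at least 50): on (a) the weight is 50, which does reach 50, so (a) meets the standard; on (b) the weight is 74 less the opposing 5 gives net 69, ≥ 50, so (b) meets the standard; on (c) the weight is 82 less the opposing 15 gives net 67, which does reach 50, so (c) meets the standard.
  Stage 1 carried; the burden shifts to the licensee.
At Stage 2 the licensee must meet any credible evidence (weight exceeds 16): on (d) the weight is 16, ≤ 16, so (d) does not meet the standard.
  Stage 2 not carried; the licensee fails its burden.
The complainant prevails.

complainant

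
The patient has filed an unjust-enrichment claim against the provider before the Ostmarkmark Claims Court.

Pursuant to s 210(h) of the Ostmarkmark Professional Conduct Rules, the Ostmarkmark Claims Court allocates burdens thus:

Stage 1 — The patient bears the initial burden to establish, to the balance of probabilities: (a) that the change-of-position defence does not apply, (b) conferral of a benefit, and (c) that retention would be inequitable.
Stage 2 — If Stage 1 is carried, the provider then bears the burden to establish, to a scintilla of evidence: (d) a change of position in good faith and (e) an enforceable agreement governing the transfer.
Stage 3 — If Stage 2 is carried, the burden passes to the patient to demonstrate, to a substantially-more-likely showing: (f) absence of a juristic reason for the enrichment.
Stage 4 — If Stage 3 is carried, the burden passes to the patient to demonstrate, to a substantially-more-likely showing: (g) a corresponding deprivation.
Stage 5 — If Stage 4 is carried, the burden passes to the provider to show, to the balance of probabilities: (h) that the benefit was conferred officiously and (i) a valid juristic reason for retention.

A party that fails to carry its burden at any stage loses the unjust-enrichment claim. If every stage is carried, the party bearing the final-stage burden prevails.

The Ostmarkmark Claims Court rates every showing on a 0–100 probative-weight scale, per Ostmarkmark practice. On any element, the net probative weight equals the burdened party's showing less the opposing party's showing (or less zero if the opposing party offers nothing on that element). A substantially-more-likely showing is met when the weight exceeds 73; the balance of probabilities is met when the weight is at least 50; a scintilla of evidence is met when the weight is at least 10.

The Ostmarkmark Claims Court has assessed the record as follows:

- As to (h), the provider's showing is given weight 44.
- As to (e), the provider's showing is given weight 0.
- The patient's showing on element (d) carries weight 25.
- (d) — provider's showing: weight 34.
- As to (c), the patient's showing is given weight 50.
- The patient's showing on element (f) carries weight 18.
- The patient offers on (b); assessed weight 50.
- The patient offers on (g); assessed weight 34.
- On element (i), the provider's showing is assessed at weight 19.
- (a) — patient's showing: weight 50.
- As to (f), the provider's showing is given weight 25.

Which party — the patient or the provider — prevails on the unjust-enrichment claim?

patient

Stage 1 (patient, the balance of probabilities, weight is at least 50): (a) 50 ≥ 50 — meets; (b) 50 ≥ 50 — meets; (c) 50 ≥ 50 — meets.
  The patient carries Stage 1; the provider now bears the burden.
Stage 2 (provider, a scintilla of evidence, weight is at least 10): (d) net 34−25=9 < 10 — fails; (e) 0 < 10 — fails.
  Stage 2 not carried; the provider fails its burden.
So the patient prevails.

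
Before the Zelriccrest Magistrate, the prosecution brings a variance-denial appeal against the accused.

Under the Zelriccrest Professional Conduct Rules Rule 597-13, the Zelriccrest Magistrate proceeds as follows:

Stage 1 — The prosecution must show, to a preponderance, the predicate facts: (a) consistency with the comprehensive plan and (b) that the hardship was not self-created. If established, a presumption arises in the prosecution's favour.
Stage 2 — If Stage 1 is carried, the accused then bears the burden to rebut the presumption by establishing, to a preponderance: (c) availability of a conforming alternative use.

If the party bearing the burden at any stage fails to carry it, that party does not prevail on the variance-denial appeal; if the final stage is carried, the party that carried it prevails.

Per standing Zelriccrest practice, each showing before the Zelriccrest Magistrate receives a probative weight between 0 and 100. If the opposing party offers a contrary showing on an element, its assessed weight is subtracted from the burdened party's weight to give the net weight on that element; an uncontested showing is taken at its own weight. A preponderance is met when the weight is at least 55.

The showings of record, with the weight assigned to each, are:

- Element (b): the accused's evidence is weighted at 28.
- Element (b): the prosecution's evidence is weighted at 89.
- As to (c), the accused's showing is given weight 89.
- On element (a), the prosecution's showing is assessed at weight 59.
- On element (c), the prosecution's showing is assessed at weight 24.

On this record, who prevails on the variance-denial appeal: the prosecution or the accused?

Stage 1 (prosecution, a preponderance, weight is at least 55): (a) 59 ≥ 55 — meets; (b) net 89−28=61 ≥ 55 — meets.
  The prosecution carries Stage 1; the accused now bears the burden.
Stage 2 (accused, a preponderance, weight is at least 55): (c) net 89−24=65 ≥ 55 — meets.
  Stage 2 carried; the final stage is satisfied.
Every stage carried; the accused prevails.

accused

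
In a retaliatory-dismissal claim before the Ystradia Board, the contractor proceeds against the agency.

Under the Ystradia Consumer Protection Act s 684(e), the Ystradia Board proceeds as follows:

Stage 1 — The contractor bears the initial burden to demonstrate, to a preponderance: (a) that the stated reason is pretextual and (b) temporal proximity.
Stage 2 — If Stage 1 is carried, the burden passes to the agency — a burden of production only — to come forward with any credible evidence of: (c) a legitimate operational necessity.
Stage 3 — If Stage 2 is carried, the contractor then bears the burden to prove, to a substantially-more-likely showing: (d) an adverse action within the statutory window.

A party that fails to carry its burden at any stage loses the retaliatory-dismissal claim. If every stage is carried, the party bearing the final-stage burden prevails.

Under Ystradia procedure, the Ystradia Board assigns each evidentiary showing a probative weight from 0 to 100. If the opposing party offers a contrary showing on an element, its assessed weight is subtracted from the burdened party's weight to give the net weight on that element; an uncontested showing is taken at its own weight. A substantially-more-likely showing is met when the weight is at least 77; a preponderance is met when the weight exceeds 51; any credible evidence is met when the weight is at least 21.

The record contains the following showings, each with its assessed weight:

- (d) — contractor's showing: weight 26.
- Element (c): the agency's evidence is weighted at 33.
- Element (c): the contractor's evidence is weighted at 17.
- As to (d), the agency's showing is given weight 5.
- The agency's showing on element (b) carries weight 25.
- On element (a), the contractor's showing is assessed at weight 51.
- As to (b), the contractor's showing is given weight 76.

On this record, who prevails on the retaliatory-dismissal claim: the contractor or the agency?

At Stage 1 the contractor must meet a preponderance (weight exceeds 51): on (a) the weight is 51, which does not exceed 51, so (a) does not meet the standard; on (b) the weight is 76 less the opposing 25 gives net 51, ≤ 51, so (b) does not meet the standard.
  Not every element is met, so the contractor fails to carry Stage 1.
The analysis ends at Stage 1; the agency prevails.

agency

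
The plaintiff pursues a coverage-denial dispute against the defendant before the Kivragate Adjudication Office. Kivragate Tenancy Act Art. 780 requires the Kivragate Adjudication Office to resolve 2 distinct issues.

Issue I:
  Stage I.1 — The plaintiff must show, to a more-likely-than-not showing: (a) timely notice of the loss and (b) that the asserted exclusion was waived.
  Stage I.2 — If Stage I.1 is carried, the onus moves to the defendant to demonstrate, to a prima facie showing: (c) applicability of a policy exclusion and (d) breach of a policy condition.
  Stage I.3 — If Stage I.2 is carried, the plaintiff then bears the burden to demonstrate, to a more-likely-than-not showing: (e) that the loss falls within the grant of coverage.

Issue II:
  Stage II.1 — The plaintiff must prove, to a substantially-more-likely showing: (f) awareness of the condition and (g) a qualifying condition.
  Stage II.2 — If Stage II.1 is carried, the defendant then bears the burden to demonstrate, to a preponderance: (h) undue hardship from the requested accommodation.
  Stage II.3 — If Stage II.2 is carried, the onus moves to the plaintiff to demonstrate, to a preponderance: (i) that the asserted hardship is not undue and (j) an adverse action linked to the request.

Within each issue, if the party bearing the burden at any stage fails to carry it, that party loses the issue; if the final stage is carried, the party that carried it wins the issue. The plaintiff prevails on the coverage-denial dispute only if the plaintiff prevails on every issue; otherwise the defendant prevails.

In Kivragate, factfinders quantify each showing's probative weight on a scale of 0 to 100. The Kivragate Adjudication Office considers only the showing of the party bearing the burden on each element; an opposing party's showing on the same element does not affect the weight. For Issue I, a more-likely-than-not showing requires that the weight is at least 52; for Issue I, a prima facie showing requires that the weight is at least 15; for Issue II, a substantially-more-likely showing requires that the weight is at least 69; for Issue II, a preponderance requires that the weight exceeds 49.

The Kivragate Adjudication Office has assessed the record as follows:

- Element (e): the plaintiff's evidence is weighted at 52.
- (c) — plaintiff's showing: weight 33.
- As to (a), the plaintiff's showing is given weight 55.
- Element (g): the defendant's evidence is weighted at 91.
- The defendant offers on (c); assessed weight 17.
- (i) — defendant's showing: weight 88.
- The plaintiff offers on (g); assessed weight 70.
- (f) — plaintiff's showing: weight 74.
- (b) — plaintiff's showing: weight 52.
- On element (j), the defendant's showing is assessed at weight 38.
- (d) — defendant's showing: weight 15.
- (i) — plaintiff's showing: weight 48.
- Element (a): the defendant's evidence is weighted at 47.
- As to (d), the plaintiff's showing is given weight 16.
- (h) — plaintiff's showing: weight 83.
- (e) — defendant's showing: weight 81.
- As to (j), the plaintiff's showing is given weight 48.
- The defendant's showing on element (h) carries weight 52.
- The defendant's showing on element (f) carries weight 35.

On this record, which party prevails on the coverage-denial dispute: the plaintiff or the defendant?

— Issue I —
Stage I.1 (plaintiff, a more-likely-than-not showing, weight is at least 52): (a) 55 (defendant's 47 disregarded) ≥ 52 — meets; (b) 52 ≥ 52 — meets.
  All elements met. The burden passes to the defendant.
Stage I.2 (defendant, a prima facie showing, weight is at least 15): (c) 17 (plaintiff's 33 disregarded) ≥ 15 — meets; (d) 15 (plaintiff's 16 disregarded) ≥ 15 — meets.
  The defendant carries Stage I.2; the plaintiff now bears the burden.
Stage I.3 (plaintiff, a more-likely-than-not showing, weight is at least 52): (e) 52 (defendant's 81 disregarded) ≥ 52 — meets.
  The plaintiff carries the last stage.
All stages carried — the plaintiff prevails on this issue.
— Issue II —
Stage II.1 — burden on plaintiff; standard: a substantially-more-likely showing (weight is at least 69).
    (f): 74 (defendant's 35 disregarded) ≥ 69 [met]
    (g): 70 (defendant's 91 disregarded) ≥ 69 [met]
  The plaintiff carries Stage II.1; the defendant now bears the burden.
Stage II.2 — burden on defendant; standard: a preponderance (weight exceeds 49).
    (h): 52 (plaintiff's 83 disregarded) > 49 [met]
  Stage II.2 carried; the burden shifts to the plaintiff.
Stage II.3 — burden on plaintiff; standard: a preponderance (weight exceeds 49).
    (i): 48 (defendant's 88 disregarded) ≤ 49 [not met]
    (j): 48 (defendant's 38 disregarded) ≤ 49 [not met]
  Not every element is met, so the plaintiff fails to carry Stage II.3.
The analysis ends at Stage II.3; the defendant prevails on this issue.
Per-issue: Issue I → plaintiff; Issue II → defendant. The plaintiff must prevail on every issue; overall, the defendant prevails.

defendant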